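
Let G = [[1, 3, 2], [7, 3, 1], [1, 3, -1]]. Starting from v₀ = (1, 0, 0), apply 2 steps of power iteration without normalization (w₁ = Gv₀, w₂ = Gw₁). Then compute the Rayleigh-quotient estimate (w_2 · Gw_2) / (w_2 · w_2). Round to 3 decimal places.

7.301

w1 = Gv₀ = (1·1 + 3·0 + 2·0; 7·1 + 3·0 + 1·0; 1·1 + 3·0 + (-1)·0) = (1, 7, 1)
w2 = Gw1 = (1·1 + 3·7 + 2·1; 7·1 + 3·7 + 1·1; 1·1 + 3·7 + (-1)·1) = (24, 29, 21)
Gw2 = (153, 276, 90)
w2·Gw2 = 24·153 + 29·276 + 21·90 = 13566; w2·w2 = 24·24 + 29·29 + 21·21 = 1858
λ ≈ 13566/1858 = 7.301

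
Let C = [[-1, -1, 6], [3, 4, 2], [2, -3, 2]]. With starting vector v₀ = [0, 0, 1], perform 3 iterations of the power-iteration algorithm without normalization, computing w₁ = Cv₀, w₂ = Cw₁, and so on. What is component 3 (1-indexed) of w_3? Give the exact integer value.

-62

w1 = Cv₀ = ((-1)·0 + (-1)·0 + 6·1; 3·0 + 4·0 + 2·1; 2·0 + (-3)·0 + 2·1) = (6, 2, 2)
w2 = Cw1 = ((-1)·6 + (-1)·2 + 6·2; 3·6 + 4·2 + 2·2; 2·6 + (-3)·2 + 2·2) = (4, 30, 10)
w3 = Cw2 = (26, 152, -62)
The requested component of w3 is -62.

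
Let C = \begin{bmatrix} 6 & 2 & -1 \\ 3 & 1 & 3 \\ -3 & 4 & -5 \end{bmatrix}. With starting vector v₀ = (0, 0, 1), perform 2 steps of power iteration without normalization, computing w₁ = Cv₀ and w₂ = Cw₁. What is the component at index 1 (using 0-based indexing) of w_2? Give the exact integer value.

-15

w1 = Cv₀ = (6·0 + 2·0 + (-1)·1; 3·0 + 1·0 + 3·1; (-3)·0 + 4·0 + (-5)·1) = (-1, 3, -5)
w2 = Cw1 = (6·(-1) + 2·3 + (-1)·(-5); 3·(-1) + 1·3 + 3·(-5); (-3)·(-1) + 4·3 + (-5)·(-5)) = (5, -15, 40)
The requested component of w2 is -15.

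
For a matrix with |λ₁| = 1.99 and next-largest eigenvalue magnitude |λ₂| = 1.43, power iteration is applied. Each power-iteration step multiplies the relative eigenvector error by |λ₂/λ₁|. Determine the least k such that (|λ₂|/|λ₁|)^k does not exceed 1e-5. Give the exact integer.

|λ₂/λ₁| = 1.43/1.99 = 0.71859
Need k ≥ ln(1e-5) / ln(0.71859) = -11.5129 / -0.3305 ≈ 34.839
Smallest integer k satisfying the bound: 35

35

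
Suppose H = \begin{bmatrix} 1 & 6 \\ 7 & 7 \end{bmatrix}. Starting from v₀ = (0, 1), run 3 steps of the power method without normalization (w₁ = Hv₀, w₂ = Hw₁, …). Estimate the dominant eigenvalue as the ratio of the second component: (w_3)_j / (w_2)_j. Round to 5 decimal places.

λ ≈ 10.69231

w1 = Hv₀ = (1·0 + 6·1; 7·0 + 7·1) = (6, 7)
w2 = Hw1 = (1·6 + 6·7; 7·6 + 7·7) = (48, 91)
w3 = Hw2 = (594, 973)
Ratio at component: 973 / 91 = 10.69231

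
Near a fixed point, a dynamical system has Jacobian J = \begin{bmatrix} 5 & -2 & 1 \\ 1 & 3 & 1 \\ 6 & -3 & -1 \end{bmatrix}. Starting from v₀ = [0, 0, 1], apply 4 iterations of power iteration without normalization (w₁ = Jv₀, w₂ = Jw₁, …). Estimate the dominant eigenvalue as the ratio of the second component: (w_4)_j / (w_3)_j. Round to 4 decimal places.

λ ≈ 3.4667

w1 = Jv₀ = (5·0 + (-2)·0 + 1·1; 1·0 + 3·0 + 1·1; 6·0 + (-3)·0 + (-1)·1) = (1, 1, -1)
w2 = Jw1 = (5·1 + (-2)·1 + 1·(-1); 1·1 + 3·1 + 1·(-1); 6·1 + (-3)·1 + (-1)·(-1)) = (2, 3, 4)
w3 = Jw2 = (8, 15, -1)
w4 = Jw3 = (9, 52, 4)
Ratio at component: 52 / 15 = 3.4667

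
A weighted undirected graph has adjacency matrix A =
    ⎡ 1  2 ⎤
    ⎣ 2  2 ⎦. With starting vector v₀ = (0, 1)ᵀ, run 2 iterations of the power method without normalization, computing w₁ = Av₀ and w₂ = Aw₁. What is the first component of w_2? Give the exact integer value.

w1 = Av₀ = (2, 2)
w2 = Aw1 = (6, 8)
The requested component of w2 is 6.

6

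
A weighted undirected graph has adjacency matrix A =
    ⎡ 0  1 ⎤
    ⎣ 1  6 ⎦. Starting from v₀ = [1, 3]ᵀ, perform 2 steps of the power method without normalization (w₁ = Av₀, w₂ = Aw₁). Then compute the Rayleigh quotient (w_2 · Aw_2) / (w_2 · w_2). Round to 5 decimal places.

λ ≈ 6.16228

w1 = Av₀ = (0·1 + 1·3; 1·1 + 6·3) = (3, 19)
w2 = Aw1 = (0·3 + 1·19; 1·3 + 6·19) = (19, 117)
Aw2 = (117, 721)
w2·Aw2 = 19·117 + 117·721 = 86580; w2·w2 = 19·19 + 117·117 = 14050
λ ≈ 86580/14050 = 6.16228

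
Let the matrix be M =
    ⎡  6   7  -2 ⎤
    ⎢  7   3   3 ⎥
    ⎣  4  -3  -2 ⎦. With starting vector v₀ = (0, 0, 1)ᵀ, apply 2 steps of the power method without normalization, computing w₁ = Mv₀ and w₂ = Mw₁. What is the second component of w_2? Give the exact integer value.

w1 = Mv₀ = (6·0 + 7·0 + (-2)·1; 7·0 + 3·0 + 3·1; 4·0 + (-3)·0 + (-2)·1) = (-2, 3, -2)
w2 = Mw1 = (6·(-2) + 7·3 + (-2)·(-2); 7·(-2) + 3·3 + 3·(-2); 4·(-2) + (-3)·3 + (-2)·(-2)) = (13, -11, -13)
The requested component of w2 is -11.

-11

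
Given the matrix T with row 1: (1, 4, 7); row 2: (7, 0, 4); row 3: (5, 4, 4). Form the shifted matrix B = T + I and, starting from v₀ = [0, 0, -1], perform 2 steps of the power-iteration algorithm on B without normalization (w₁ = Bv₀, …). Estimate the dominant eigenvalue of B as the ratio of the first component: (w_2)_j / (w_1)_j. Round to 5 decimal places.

B = T + I has rows (2, 4, 7); (7, 1, 4); (5, 4, 5)
w1 = Bv₀ = (2·0 + 4·0 + 7·(-1); 7·0 + 1·0 + 4·(-1); 5·0 + 4·0 + 5·(-1)) = (-7, -4, -5)
w2 = Bw1 = (2·(-7) + 4·(-4) + 7·(-5); 7·(-7) + 1·(-4) + 4·(-5); 5·(-7) + 4·(-4) + 5·(-5)) = (-65, -73, -76)
Ratio: -65/-7 = 9.28571

μ ≈ 9.28571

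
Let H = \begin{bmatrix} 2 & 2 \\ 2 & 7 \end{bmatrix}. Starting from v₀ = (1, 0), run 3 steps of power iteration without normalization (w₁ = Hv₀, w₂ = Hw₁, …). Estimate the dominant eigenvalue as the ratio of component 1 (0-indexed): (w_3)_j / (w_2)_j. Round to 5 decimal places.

w1 = Hv₀ = (2, 2)
w2 = Hw1 = (8, 18)
w3 = Hw2 = (52, 142)
Ratio at component: 142 / 18 = 7.88889

λ ≈ 7.88889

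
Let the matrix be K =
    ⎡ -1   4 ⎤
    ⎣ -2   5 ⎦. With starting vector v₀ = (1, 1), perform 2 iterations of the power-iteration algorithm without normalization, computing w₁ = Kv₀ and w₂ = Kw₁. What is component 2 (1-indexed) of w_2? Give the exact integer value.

w1 = Kv₀ = (3, 3)
w2 = Kw1 = (9, 9)
The requested component of w2 is 9.

9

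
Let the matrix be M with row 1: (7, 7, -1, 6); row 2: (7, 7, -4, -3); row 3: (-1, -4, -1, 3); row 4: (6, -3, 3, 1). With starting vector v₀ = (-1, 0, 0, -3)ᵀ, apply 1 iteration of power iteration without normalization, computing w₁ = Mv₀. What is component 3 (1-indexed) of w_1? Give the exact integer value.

-8

w1 = Mv₀ = (-25, 2, -8, -9)
The requested component of w1 is -8.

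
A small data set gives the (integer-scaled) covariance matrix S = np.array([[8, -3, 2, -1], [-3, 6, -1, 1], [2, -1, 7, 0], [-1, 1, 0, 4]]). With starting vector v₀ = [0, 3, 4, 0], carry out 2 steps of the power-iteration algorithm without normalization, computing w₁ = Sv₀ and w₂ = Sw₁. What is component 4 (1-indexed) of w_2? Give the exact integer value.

27

w1 = Sv₀ = (8·0 + (-3)·3 + 2·4 + (-1)·0; (-3)·0 + 6·3 + (-1)·4 + 1·0; 2·0 + (-1)·3 + 7·4 + 0·0; (-1)·0 + 1·3 + 0·4 + 4·0) = (-1, 14, 25, 3)
w2 = Sw1 = (8·(-1) + (-3)·14 + 2·25 + (-1)·3; (-3)·(-1) + 6·14 + (-1)·25 + 1·3; 2·(-1) + (-1)·14 + 7·25 + 0·3; (-1)·(-1) + 1·14 + 0·25 + 4·3) = (-3, 65, 159, 27)
The requested component of w2 is 27.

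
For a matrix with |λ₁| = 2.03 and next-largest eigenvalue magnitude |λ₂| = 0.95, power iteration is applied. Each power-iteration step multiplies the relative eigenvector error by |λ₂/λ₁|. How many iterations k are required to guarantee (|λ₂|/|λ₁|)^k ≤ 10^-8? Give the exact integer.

|λ₂/λ₁| = 0.95/2.03 = 0.46798
Need k ≥ ln(10^-8) / ln(0.46798) = -18.4207 / -0.7593 ≈ 24.259
Smallest integer k satisfying the bound: 25

25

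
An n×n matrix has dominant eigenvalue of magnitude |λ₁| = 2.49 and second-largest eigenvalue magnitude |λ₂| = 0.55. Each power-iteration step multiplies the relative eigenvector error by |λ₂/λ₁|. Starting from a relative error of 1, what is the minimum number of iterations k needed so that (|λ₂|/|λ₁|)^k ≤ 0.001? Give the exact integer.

5

|λ₂/λ₁| = 0.55/2.49 = 0.22088
Need k ≥ ln(0.001) / ln(0.22088) = -6.9078 / -1.5101 ≈ 4.574
Smallest integer k satisfying the bound: 5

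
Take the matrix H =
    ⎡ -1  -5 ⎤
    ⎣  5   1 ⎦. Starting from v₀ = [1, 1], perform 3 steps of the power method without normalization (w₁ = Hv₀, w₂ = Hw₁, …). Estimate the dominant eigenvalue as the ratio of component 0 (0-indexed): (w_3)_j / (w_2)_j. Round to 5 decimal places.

-6.00000

w1 = Hv₀ = (-6, 6)
w2 = Hw1 = (-24, -24)
w3 = Hw2 = (144, -144)
Ratio at component: 144 / -24 = -6.00000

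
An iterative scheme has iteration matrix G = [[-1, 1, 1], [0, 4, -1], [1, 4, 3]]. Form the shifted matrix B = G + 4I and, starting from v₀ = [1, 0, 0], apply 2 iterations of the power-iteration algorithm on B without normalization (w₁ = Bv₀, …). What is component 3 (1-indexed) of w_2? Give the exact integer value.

B = G + 4I has rows (3, 1, 1); (0, 8, -1); (1, 4, 7)
w1 = Bv₀ = (3, 0, 1)
w2 = Bw1 = (10, -1, 10)
Requested component of w2: 10

10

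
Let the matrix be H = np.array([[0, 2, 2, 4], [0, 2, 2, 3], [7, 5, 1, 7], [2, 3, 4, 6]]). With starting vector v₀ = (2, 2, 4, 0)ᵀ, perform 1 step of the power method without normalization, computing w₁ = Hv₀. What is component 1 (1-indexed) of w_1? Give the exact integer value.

12

w1 = Hv₀ = (12, 12, 28, 26)
The requested component of w1 is 12.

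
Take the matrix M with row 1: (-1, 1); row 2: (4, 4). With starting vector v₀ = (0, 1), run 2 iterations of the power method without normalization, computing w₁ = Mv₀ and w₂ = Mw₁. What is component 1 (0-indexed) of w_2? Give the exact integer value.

20

w1 = Mv₀ = ((-1)·0 + 1·1; 4·0 + 4·1) = (1, 4)
w2 = Mw1 = ((-1)·1 + 1·4; 4·1 + 4·4) = (3, 20)
The requested component of w2 is 20.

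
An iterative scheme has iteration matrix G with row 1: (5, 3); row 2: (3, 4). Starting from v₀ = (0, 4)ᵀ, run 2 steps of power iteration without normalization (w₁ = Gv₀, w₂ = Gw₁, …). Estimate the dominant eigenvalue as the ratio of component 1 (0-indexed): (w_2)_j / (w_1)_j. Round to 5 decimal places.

λ ≈ 6.25000

w1 = Gv₀ = (12, 16)
w2 = Gw1 = (108, 100)
Ratio at component: 100 / 16 = 6.25000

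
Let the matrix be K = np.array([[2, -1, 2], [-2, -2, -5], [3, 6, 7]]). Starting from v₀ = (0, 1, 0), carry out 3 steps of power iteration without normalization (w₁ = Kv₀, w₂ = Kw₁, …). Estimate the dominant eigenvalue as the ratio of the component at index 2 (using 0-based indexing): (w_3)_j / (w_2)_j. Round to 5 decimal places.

w1 = Kv₀ = (-1, -2, 6)
w2 = Kw1 = (12, -24, 27)
w3 = Kw2 = (102, -111, 81)
Ratio at component: 81 / 27 = 3.00000

3.00000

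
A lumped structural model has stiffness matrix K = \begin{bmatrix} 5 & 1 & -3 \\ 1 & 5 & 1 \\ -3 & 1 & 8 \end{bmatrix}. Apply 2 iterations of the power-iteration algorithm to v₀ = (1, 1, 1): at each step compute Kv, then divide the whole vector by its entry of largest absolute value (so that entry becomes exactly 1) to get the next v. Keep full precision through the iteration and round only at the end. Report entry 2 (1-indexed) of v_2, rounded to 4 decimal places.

0.9565

Kv0 = (3.00000, 7.00000, 6.00000); divide by 7.00000 → v1 = (0.42857, 1.00000, 0.85714)
Kv1 = (0.57143, 6.28571, 6.57143); divide by 6.57143 → v2 = (0.08696, 0.95652, 1.00000)
Requested entry of v2: 44/46 = 0.9565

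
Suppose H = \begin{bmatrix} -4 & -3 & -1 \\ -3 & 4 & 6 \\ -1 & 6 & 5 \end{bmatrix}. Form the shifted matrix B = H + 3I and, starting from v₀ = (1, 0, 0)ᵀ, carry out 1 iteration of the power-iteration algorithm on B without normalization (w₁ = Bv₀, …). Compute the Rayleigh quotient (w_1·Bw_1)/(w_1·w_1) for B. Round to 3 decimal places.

B = H + 3I has rows (-1, -3, -1); (-3, 7, 6); (-1, 6, 8)
w1 = Bv₀ = ((-1)·1 + (-3)·0 + (-1)·0; (-3)·1 + 7·0 + 6·0; (-1)·1 + 6·0 + 8·0) = (-1, -3, -1)
Bw1 = (11, -24, -25)
w1·Bw1 = 86; w1·w1 = 11; μ ≈ 86/11 = 7.818

μ ≈ 7.818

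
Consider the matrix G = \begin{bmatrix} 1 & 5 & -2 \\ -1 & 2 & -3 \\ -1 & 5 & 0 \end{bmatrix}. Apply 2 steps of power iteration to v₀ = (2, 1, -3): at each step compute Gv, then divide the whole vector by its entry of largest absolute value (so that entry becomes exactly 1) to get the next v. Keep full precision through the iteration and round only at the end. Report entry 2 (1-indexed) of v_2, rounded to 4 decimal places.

-0.0769

Gv0 = (13.00000, 9.00000, 3.00000); divide by 13.00000 → v1 = (1.00000, 0.69231, 0.23077)
Gv1 = (4.00000, -0.30769, 2.46154); divide by 4.00000 → v2 = (1.00000, -0.07692, 0.61538)
Requested entry of v2: -4/52 = -0.0769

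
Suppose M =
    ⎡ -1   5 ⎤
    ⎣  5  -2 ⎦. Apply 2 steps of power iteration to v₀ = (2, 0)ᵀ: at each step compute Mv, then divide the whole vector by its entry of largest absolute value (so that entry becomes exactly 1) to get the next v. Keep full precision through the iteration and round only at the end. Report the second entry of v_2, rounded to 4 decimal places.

-0.5769

Mv0 = (-2.00000, 10.00000); divide by 10.00000 → v1 = (-0.20000, 1.00000)
Mv1 = (5.20000, -3.00000); divide by 5.20000 → v2 = (1.00000, -0.57692)
Requested entry of v2: -30/52 = -0.5769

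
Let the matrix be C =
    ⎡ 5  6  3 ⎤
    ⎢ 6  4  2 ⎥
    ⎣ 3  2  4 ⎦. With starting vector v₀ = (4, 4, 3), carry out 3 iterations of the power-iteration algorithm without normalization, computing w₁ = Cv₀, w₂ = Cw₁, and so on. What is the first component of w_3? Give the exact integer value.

w1 = Cv₀ = (53, 46, 32)
w2 = Cw1 = (637, 566, 379)
w3 = Cw2 = (7718, 6844, 4559)
The requested component of w3 is 7718.

7718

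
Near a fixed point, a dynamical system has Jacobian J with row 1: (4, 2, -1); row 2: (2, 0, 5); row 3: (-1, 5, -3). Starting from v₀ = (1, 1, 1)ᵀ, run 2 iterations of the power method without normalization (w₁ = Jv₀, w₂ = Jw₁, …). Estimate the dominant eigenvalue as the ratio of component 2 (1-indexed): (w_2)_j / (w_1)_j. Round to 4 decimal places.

w1 = Jv₀ = (5, 7, 1)
w2 = Jw1 = (33, 15, 27)
Ratio at component: 15 / 7 = 2.1429

λ ≈ 2.1429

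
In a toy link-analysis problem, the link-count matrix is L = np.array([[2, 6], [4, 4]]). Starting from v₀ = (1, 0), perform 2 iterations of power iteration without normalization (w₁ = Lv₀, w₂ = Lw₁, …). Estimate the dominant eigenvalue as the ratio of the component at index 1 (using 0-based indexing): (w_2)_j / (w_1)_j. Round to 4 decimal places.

λ ≈ 6.0000

w1 = Lv₀ = (2·1 + 6·0; 4·1 + 4·0) = (2, 4)
w2 = Lw1 = (2·2 + 6·4; 4·2 + 4·4) = (28, 24)
Ratio at component: 24 / 4 = 6.0000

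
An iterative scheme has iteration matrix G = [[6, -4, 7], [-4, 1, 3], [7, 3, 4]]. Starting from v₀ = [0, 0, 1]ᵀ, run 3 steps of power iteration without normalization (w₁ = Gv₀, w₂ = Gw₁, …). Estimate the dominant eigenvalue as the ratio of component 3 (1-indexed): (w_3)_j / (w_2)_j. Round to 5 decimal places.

λ ≈ 8.95946

w1 = Gv₀ = (6·0 + (-4)·0 + 7·1; (-4)·0 + 1·0 + 3·1; 7·0 + 3·0 + 4·1) = (7, 3, 4)
w2 = Gw1 = (6·7 + (-4)·3 + 7·4; (-4)·7 + 1·3 + 3·4; 7·7 + 3·3 + 4·4) = (58, -13, 74)
w3 = Gw2 = (918, -23, 663)
Ratio at component: 663 / 74 = 8.95946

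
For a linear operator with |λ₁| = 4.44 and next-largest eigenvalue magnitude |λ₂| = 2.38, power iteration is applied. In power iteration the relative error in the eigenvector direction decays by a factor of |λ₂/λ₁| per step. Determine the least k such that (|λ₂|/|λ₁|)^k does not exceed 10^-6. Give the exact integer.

23

|λ₂/λ₁| = 2.38/4.44 = 0.53604
Need k ≥ ln(10^-6) / ln(0.53604) = -13.8155 / -0.6236 ≈ 22.156
Smallest integer k satisfying the bound: 23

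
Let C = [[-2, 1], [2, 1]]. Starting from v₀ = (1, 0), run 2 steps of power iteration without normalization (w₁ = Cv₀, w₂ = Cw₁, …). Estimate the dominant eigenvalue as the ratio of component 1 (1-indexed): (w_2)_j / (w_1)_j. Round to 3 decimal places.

-3.000

w1 = Cv₀ = ((-2)·1 + 1·0; 2·1 + 1·0) = (-2, 2)
w2 = Cw1 = ((-2)·(-2) + 1·2; 2·(-2) + 1·2) = (6, -2)
Ratio at component: 6 / -2 = -3.000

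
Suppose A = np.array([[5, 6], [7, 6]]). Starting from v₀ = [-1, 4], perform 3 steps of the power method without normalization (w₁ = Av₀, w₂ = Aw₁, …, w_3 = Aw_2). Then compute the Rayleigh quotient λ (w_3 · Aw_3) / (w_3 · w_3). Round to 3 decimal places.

λ ≈ 12.001

w1 = Av₀ = (19, 17)
w2 = Aw1 = (197, 235)
w3 = Aw2 = (2395, 2789)
Aw3 = (28709, 33499)
w3·Aw3 = 2395·28709 + 2789·33499 = 162186766; w3·w3 = 2395·2395 + 2789·2789 = 13514546
λ ≈ 162186766/13514546 = 12.001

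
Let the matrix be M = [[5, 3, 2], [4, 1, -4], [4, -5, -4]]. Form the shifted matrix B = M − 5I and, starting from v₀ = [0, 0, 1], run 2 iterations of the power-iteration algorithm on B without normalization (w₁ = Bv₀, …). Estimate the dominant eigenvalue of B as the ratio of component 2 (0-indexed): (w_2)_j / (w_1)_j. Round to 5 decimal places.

B = M − 5I has rows (0, 3, 2); (4, -4, -4); (4, -5, -9)
w1 = Bv₀ = (2, -4, -9)
w2 = Bw1 = (-30, 60, 109)
Ratio: 109/-9 = -12.11111

μ ≈ -12.11111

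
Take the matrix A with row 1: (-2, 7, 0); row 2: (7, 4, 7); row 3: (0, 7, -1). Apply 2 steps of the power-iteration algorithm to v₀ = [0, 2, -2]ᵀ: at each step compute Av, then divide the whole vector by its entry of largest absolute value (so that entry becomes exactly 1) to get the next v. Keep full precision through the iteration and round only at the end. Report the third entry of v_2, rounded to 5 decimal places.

-0.31183

Av0 = (14.000000, -6.000000, 16.000000); divide by 16.000000 → v1 = (0.875000, -0.375000, 1.000000)
Av1 = (-4.375000, 11.625000, -3.625000); divide by 11.625000 → v2 = (-0.376344, 1.000000, -0.311828)
Requested entry of v2: -58/186 = -0.31183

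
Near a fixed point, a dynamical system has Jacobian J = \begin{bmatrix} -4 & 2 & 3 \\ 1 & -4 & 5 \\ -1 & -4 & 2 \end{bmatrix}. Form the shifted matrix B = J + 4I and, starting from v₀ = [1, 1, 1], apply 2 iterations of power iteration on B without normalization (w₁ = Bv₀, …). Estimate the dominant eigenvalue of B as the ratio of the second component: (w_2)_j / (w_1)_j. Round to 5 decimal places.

B = J + 4I has rows (0, 2, 3); (1, 0, 5); (-1, -4, 6)
w1 = Bv₀ = (0·1 + 2·1 + 3·1; 1·1 + 0·1 + 5·1; (-1)·1 + (-4)·1 + 6·1) = (5, 6, 1)
w2 = Bw1 = (0·5 + 2·6 + 3·1; 1·5 + 0·6 + 5·1; (-1)·5 + (-4)·6 + 6·1) = (15, 10, -23)
Ratio: 10/6 = 1.66667

μ ≈ 1.66667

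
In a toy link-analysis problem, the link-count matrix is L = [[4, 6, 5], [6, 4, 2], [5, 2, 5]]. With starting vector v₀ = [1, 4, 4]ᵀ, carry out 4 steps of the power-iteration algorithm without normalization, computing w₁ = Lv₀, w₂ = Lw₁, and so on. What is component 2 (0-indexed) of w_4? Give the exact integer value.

78471

w1 = Lv₀ = (4·1 + 6·4 + 5·4; 6·1 + 4·4 + 2·4; 5·1 + 2·4 + 5·4) = (48, 30, 33)
w2 = Lw1 = (4·48 + 6·30 + 5·33; 6·48 + 4·30 + 2·33; 5·48 + 2·30 + 5·33) = (537, 474, 465)
w3 = Lw2 = (7317, 6048, 5958)
w4 = Lw3 = (95346, 80010, 78471)
The requested component of w4 is 78471.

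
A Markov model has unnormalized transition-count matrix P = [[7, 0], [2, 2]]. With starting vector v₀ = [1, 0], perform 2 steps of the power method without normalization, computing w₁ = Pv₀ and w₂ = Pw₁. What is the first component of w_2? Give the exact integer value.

w1 = Pv₀ = (7, 2)
w2 = Pw1 = (49, 18)
The requested component of w2 is 49.

49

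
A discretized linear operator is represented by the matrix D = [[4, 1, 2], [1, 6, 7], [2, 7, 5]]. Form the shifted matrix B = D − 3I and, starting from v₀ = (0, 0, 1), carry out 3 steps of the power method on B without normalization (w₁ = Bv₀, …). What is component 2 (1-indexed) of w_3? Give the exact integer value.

523

B = D − 3I has rows (1, 1, 2); (1, 3, 7); (2, 7, 2)
w1 = Bv₀ = (1·0 + 1·0 + 2·1; 1·0 + 3·0 + 7·1; 2·0 + 7·0 + 2·1) = (2, 7, 2)
w2 = Bw1 = (1·2 + 1·7 + 2·2; 1·2 + 3·7 + 7·2; 2·2 + 7·7 + 2·2) = (13, 37, 57)
w3 = Bw2 = (164, 523, 399)
Requested component of w3: 523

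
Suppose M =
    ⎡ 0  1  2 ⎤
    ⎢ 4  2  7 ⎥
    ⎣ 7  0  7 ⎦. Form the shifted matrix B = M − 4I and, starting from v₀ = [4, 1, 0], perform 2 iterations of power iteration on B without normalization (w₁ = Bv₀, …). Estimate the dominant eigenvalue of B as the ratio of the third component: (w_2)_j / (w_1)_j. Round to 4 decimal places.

-0.7500

B = M − 4I has rows (-4, 1, 2); (4, -2, 7); (7, 0, 3)
w1 = Bv₀ = (-15, 14, 28)
w2 = Bw1 = (130, 108, -21)
Ratio: -21/28 = -0.7500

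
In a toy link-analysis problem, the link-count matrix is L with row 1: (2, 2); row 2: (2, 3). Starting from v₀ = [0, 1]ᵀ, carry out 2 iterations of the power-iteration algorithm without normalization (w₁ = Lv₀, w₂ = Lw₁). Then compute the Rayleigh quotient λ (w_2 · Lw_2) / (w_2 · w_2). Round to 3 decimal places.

w1 = Lv₀ = (2, 3)
w2 = Lw1 = (10, 13)
Lw2 = (46, 59)
w2·Lw2 = 10·46 + 13·59 = 1227; w2·w2 = 10·10 + 13·13 = 269
λ ≈ 1227/269 = 4.561

λ ≈ 4.561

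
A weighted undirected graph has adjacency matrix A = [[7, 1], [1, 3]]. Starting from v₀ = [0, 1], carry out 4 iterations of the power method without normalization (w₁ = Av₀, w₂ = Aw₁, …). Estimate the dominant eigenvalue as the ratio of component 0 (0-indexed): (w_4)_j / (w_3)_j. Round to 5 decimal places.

7.50000

w1 = Av₀ = (7·0 + 1·1; 1·0 + 3·1) = (1, 3)
w2 = Aw1 = (7·1 + 1·3; 1·1 + 3·3) = (10, 10)
w3 = Aw2 = (80, 40)
w4 = Aw3 = (600, 200)
Ratio at component: 600 / 80 = 7.50000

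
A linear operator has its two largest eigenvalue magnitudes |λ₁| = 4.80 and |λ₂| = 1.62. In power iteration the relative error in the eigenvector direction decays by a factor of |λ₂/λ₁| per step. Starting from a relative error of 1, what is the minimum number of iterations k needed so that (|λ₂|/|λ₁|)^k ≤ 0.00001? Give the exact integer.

11

|λ₂/λ₁| = 1.62/4.80 = 0.33750
Need k ≥ ln(0.00001) / ln(0.33750) = -11.5129 / -1.0862 ≈ 10.599
Smallest integer k satisfying the bound: 11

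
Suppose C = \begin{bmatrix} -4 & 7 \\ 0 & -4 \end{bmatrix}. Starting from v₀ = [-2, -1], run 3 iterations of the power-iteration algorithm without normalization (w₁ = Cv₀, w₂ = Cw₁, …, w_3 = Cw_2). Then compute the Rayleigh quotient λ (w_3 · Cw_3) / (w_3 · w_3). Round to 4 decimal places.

λ ≈ -5.9676

w1 = Cv₀ = (1, 4)
w2 = Cw1 = (24, -16)
w3 = Cw2 = (-208, 64)
Cw3 = (1280, -256)
w3·Cw3 = (-208)·1280 + 64·(-256) = -282624; w3·w3 = (-208)·(-208) + 64·64 = 47360
λ ≈ -282624/47360 = -5.9676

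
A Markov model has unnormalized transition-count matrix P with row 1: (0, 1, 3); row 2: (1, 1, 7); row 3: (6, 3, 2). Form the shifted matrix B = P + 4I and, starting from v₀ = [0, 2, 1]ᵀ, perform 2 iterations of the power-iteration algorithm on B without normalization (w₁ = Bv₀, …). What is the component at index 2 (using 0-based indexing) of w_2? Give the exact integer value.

153

B = P + 4I has rows (4, 1, 3); (1, 5, 7); (6, 3, 6)
w1 = Bv₀ = (4·0 + 1·2 + 3·1; 1·0 + 5·2 + 7·1; 6·0 + 3·2 + 6·1) = (5, 17, 12)
w2 = Bw1 = (4·5 + 1·17 + 3·12; 1·5 + 5·17 + 7·12; 6·5 + 3·17 + 6·12) = (73, 174, 153)
Requested component of w2: 153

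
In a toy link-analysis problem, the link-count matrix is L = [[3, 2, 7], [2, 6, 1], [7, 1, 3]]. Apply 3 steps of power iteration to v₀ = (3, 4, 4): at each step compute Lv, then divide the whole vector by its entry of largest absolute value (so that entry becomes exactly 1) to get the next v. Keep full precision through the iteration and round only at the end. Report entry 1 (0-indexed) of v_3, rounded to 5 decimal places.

0.63971

Lv0 = (45.000000, 34.000000, 37.000000); divide by 45.000000 → v1 = (1.000000, 0.755556, 0.822222)
Lv1 = (10.266667, 7.355556, 10.222222); divide by 10.266667 → v2 = (1.000000, 0.716450, 0.995671)
Lv2 = (11.402597, 7.294372, 10.703463); divide by 11.402597 → v3 = (1.000000, 0.639711, 0.938686)
Requested entry of v3: 3370/5268 = 0.63971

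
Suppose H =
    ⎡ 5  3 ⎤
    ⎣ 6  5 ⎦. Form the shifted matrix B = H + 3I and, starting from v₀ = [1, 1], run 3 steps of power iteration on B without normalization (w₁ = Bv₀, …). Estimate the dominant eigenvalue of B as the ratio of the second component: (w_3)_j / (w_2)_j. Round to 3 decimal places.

12.382

B = H + 3I has rows (8, 3); (6, 8)
w1 = Bv₀ = (11, 14)
w2 = Bw1 = (130, 178)
w3 = Bw2 = (1574, 2204)
Ratio: 2204/178 = 12.382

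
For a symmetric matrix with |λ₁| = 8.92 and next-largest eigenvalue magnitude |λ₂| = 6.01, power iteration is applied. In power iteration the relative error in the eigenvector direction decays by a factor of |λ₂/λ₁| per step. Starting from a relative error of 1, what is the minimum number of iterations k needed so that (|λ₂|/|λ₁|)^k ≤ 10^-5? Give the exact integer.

|λ₂/λ₁| = 6.01/8.92 = 0.67377
Need k ≥ ln(10^-5) / ln(0.67377) = -11.5129 / -0.3949 ≈ 29.156
Smallest integer k satisfying the bound: 30

30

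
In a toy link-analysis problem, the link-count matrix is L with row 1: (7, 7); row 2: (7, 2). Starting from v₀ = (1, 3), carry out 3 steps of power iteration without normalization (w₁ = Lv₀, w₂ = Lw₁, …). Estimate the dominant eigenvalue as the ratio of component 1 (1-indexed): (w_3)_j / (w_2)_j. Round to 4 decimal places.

12.4146

w1 = Lv₀ = (7·1 + 7·3; 7·1 + 2·3) = (28, 13)
w2 = Lw1 = (7·28 + 7·13; 7·28 + 2·13) = (287, 222)
w3 = Lw2 = (3563, 2453)
Ratio at component: 3563 / 287 = 12.4146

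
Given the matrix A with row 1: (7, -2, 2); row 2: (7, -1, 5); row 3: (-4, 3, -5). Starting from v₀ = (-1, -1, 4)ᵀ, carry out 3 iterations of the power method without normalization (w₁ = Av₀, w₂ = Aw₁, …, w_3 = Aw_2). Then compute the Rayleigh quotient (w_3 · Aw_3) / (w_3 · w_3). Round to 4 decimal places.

w1 = Av₀ = (3, 14, -19)
w2 = Aw1 = (-45, -88, 125)
w3 = Aw2 = (111, 398, -709)
Aw3 = (-1437, -3166, 4295)
w3·Aw3 = 111·(-1437) + 398·(-3166) + (-709)·4295 = -4464730; w3·w3 = 111·111 + 398·398 + (-709)·(-709) = 673406
λ ≈ -4464730/673406 = -6.6301

λ ≈ -6.6301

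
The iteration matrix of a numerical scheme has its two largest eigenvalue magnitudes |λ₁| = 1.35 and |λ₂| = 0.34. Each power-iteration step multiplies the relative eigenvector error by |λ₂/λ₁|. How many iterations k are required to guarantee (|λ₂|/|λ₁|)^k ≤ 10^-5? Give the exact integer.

|λ₂/λ₁| = 0.34/1.35 = 0.25185
Need k ≥ ln(10^-5) / ln(0.25185) = -11.5129 / -1.3789 ≈ 8.349
Smallest integer k satisfying the bound: 9

9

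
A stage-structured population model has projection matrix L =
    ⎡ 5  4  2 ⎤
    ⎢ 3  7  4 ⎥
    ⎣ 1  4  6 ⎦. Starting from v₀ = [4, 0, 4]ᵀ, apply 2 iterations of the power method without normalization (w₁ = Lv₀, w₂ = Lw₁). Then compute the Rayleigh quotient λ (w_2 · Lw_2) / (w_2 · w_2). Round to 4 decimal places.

12.2740

w1 = Lv₀ = (28, 28, 28)
w2 = Lw1 = (308, 392, 308)
Lw2 = (3724, 4900, 3724)
w2·Lw2 = 308·3724 + 392·4900 + 308·3724 = 4214784; w2·w2 = 308·308 + 392·392 + 308·308 = 343392
λ ≈ 4214784/343392 = 12.2740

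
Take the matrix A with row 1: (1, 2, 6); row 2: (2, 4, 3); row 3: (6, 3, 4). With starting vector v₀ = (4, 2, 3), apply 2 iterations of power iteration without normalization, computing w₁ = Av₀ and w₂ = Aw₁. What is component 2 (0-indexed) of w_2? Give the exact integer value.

399

w1 = Av₀ = (26, 25, 42)
w2 = Aw1 = (328, 278, 399)
The requested component of w2 is 399.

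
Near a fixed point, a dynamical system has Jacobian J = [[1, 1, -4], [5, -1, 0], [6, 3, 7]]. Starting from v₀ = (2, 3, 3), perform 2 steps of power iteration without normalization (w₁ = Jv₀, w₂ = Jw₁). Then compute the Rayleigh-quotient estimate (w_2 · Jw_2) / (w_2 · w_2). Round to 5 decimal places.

w1 = Jv₀ = (1·2 + 1·3 + (-4)·3; 5·2 + (-1)·3 + 0·3; 6·2 + 3·3 + 7·3) = (-7, 7, 42)
w2 = Jw1 = (1·(-7) + 1·7 + (-4)·42; 5·(-7) + (-1)·7 + 0·42; 6·(-7) + 3·7 + 7·42) = (-168, -42, 273)
Jw2 = (-1302, -798, 777)
w2·Jw2 = (-168)·(-1302) + (-42)·(-798) + 273·777 = 464373; w2·w2 = (-168)·(-168) + (-42)·(-42) + 273·273 = 104517
λ ≈ 464373/104517 = 4.44304

λ ≈ 4.44304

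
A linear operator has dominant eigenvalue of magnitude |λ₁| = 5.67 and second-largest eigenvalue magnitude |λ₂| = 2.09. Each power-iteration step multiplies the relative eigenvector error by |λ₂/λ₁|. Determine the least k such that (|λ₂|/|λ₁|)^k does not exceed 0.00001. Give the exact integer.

|λ₂/λ₁| = 2.09/5.67 = 0.36861
Need k ≥ ln(0.00001) / ln(0.36861) = -11.5129 / -0.9980 ≈ 11.536
Smallest integer k satisfying the bound: 12

12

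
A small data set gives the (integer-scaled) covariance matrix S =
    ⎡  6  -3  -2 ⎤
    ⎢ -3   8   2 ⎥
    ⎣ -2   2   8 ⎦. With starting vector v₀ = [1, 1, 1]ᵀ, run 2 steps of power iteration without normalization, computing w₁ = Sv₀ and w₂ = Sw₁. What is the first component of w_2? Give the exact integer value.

w1 = Sv₀ = (6·1 + (-3)·1 + (-2)·1; (-3)·1 + 8·1 + 2·1; (-2)·1 + 2·1 + 8·1) = (1, 7, 8)
w2 = Sw1 = (6·1 + (-3)·7 + (-2)·8; (-3)·1 + 8·7 + 2·8; (-2)·1 + 2·7 + 8·8) = (-31, 69, 76)
The requested component of w2 is -31.

-31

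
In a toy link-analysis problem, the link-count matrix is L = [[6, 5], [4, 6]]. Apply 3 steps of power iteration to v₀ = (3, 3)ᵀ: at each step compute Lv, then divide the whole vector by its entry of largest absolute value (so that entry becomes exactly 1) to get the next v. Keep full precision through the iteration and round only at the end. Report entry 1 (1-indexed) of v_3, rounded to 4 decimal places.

1.0000

Lv0 = (33.00000, 30.00000); divide by 33.00000 → v1 = (1.00000, 0.90909)
Lv1 = (10.54545, 9.45455); divide by 10.54545 → v2 = (1.00000, 0.89655)
Lv2 = (10.48276, 9.37931); divide by 10.48276 → v3 = (1.00000, 0.89474)
Requested entry of v3: 3648/3648 = 1.0000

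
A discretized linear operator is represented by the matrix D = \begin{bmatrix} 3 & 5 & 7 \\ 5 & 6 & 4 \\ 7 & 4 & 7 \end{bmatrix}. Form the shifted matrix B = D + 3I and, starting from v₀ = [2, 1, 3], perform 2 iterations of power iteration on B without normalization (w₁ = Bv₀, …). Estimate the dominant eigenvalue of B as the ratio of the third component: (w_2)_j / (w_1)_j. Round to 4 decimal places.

μ ≈ 18.1250

B = D + 3I has rows (6, 5, 7); (5, 9, 4); (7, 4, 10)
w1 = Bv₀ = (6·2 + 5·1 + 7·3; 5·2 + 9·1 + 4·3; 7·2 + 4·1 + 10·3) = (38, 31, 48)
w2 = Bw1 = (6·38 + 5·31 + 7·48; 5·38 + 9·31 + 4·48; 7·38 + 4·31 + 10·48) = (719, 661, 870)
Ratio: 870/48 = 18.1250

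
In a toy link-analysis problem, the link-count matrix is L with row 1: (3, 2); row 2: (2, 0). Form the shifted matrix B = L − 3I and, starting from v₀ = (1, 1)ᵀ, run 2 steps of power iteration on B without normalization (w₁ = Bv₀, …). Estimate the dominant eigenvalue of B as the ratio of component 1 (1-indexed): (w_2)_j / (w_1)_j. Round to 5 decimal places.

B = L − 3I has rows (0, 2); (2, -3)
w1 = Bv₀ = (2, -1)
w2 = Bw1 = (-2, 7)
Ratio: -2/2 = -1.00000

-1.00000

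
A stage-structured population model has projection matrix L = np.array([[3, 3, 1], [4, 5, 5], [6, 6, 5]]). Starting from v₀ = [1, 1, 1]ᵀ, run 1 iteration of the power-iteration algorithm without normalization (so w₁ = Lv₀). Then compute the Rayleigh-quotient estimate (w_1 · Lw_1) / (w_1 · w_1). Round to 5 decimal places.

12.56367

w1 = Lv₀ = (3·1 + 3·1 + 1·1; 4·1 + 5·1 + 5·1; 6·1 + 6·1 + 5·1) = (7, 14, 17)
Lw1 = (80, 183, 211)
w1·Lw1 = 7·80 + 14·183 + 17·211 = 6709; w1·w1 = 7·7 + 14·14 + 17·17 = 534
λ ≈ 6709/534 = 12.56367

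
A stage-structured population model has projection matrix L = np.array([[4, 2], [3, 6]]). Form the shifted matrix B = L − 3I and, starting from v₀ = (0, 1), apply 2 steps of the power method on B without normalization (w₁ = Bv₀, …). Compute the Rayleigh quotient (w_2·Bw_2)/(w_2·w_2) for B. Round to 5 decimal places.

B = L − 3I has rows (1, 2); (3, 3)
w1 = Bv₀ = (2, 3)
w2 = Bw1 = (8, 15)
Bw2 = (38, 69)
w2·Bw2 = 1339; w2·w2 = 289; μ ≈ 1339/289 = 4.63322

4.63322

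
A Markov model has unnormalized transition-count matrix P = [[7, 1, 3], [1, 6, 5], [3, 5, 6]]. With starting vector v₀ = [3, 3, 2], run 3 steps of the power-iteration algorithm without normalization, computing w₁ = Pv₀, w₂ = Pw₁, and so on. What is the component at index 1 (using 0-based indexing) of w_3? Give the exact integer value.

5030

w1 = Pv₀ = (7·3 + 1·3 + 3·2; 1·3 + 6·3 + 5·2; 3·3 + 5·3 + 6·2) = (30, 31, 36)
w2 = Pw1 = (7·30 + 1·31 + 3·36; 1·30 + 6·31 + 5·36; 3·30 + 5·31 + 6·36) = (349, 396, 461)
w3 = Pw2 = (4222, 5030, 5793)
The requested component of w3 is 5030.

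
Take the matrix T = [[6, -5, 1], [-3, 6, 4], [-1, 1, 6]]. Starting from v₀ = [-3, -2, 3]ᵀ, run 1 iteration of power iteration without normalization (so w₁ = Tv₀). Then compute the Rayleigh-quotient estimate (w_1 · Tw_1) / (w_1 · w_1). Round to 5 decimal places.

w1 = Tv₀ = (6·(-3) + (-5)·(-2) + 1·3; (-3)·(-3) + 6·(-2) + 4·3; (-1)·(-3) + 1·(-2) + 6·3) = (-5, 9, 19)
Tw1 = (-56, 145, 128)
w1·Tw1 = (-5)·(-56) + 9·145 + 19·128 = 4017; w1·w1 = (-5)·(-5) + 9·9 + 19·19 = 467
λ ≈ 4017/467 = 8.60171

λ ≈ 8.60171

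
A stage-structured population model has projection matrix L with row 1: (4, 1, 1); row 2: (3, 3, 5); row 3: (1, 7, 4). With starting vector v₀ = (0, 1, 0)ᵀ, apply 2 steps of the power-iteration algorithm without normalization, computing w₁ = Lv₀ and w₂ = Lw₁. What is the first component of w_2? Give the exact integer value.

w1 = Lv₀ = (4·0 + 1·1 + 1·0; 3·0 + 3·1 + 5·0; 1·0 + 7·1 + 4·0) = (1, 3, 7)
w2 = Lw1 = (4·1 + 1·3 + 1·7; 3·1 + 3·3 + 5·7; 1·1 + 7·3 + 4·7) = (14, 47, 50)
The requested component of w2 is 14.

14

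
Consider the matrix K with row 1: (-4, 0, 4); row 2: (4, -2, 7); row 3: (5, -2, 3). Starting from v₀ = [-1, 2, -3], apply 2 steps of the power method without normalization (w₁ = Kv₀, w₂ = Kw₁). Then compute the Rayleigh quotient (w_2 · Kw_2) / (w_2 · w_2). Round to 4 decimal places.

1.8958

w1 = Kv₀ = (-8, -29, -18)
w2 = Kw1 = (-40, -100, -36)
Kw2 = (16, -212, -108)
w2·Kw2 = (-40)·16 + (-100)·(-212) + (-36)·(-108) = 24448; w2·w2 = (-40)·(-40) + (-100)·(-100) + (-36)·(-36) = 12896
λ ≈ 24448/12896 = 1.8958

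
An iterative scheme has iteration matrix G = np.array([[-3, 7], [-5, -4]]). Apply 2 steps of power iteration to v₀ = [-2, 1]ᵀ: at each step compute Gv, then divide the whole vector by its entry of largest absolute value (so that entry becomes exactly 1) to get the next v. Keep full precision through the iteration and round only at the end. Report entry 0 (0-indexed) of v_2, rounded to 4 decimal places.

-0.0337

Gv0 = (13.00000, 6.00000); divide by 13.00000 → v1 = (1.00000, 0.46154)
Gv1 = (0.23077, -6.84615); divide by -6.84615 → v2 = (-0.03371, 1.00000)
Requested entry of v2: 3/-89 = -0.0337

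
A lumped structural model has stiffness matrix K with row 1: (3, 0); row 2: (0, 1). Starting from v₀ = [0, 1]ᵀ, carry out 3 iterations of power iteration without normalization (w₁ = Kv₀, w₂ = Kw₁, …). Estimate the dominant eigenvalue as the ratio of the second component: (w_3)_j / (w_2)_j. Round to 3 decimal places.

w1 = Kv₀ = (3·0 + 0·1; 0·0 + 1·1) = (0, 1)
w2 = Kw1 = (3·0 + 0·1; 0·0 + 1·1) = (0, 1)
w3 = Kw2 = (0, 1)
Ratio at component: 1 / 1 = 1.000

λ ≈ 1.000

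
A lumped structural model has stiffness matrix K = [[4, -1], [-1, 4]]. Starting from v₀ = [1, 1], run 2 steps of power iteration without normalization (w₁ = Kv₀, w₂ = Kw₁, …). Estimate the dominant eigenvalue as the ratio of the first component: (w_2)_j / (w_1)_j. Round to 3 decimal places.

w1 = Kv₀ = (3, 3)
w2 = Kw1 = (9, 9)
Ratio at component: 9 / 3 = 3.000

3.000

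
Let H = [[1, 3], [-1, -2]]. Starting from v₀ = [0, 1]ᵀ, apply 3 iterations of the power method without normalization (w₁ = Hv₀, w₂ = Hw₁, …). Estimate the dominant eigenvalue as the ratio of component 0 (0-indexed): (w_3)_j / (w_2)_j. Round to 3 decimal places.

w1 = Hv₀ = (1·0 + 3·1; (-1)·0 + (-2)·1) = (3, -2)
w2 = Hw1 = (1·3 + 3·(-2); (-1)·3 + (-2)·(-2)) = (-3, 1)
w3 = Hw2 = (0, 1)
Ratio at component: 0 / -3 = 0.000

0.000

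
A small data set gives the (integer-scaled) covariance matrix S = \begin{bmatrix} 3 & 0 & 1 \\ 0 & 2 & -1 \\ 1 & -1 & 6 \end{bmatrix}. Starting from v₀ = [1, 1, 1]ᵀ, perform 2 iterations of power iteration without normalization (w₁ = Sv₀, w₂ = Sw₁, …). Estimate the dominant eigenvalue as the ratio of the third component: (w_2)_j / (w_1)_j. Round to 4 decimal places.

w1 = Sv₀ = (3·1 + 0·1 + 1·1; 0·1 + 2·1 + (-1)·1; 1·1 + (-1)·1 + 6·1) = (4, 1, 6)
w2 = Sw1 = (3·4 + 0·1 + 1·6; 0·4 + 2·1 + (-1)·6; 1·4 + (-1)·1 + 6·6) = (18, -4, 39)
Ratio at component: 39 / 6 = 6.5000

6.5000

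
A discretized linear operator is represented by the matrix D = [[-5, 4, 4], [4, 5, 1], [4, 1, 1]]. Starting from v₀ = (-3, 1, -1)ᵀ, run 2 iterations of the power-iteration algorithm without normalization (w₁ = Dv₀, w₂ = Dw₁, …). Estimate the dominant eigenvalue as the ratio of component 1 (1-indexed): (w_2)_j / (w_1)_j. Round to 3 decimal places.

λ ≈ -10.333

w1 = Dv₀ = ((-5)·(-3) + 4·1 + 4·(-1); 4·(-3) + 5·1 + 1·(-1); 4·(-3) + 1·1 + 1·(-1)) = (15, -8, -12)
w2 = Dw1 = ((-5)·15 + 4·(-8) + 4·(-12); 4·15 + 5·(-8) + 1·(-12); 4·15 + 1·(-8) + 1·(-12)) = (-155, 8, 40)
Ratio at component: -155 / 15 = -10.333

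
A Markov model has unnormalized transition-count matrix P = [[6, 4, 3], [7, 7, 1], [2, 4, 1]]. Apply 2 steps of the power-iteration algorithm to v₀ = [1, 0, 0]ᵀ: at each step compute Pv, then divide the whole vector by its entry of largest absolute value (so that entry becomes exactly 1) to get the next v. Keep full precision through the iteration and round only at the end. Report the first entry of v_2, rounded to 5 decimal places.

0.75269

Pv0 = (6.000000, 7.000000, 2.000000); divide by 7.000000 → v1 = (0.857143, 1.000000, 0.285714)
Pv1 = (10.000000, 13.285714, 6.000000); divide by 13.285714 → v2 = (0.752688, 1.000000, 0.451613)
Requested entry of v2: 70/93 = 0.75269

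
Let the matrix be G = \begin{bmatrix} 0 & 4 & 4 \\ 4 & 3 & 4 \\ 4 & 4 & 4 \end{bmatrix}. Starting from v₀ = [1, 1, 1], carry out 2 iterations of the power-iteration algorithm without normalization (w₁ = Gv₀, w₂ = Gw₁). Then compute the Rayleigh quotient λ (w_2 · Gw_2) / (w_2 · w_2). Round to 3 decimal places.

w1 = Gv₀ = (8, 11, 12)
w2 = Gw1 = (92, 113, 124)
Gw2 = (948, 1203, 1316)
w2·Gw2 = 92·948 + 113·1203 + 124·1316 = 386339; w2·w2 = 92·92 + 113·113 + 124·124 = 36609
λ ≈ 386339/36609 = 10.553

λ ≈ 10.553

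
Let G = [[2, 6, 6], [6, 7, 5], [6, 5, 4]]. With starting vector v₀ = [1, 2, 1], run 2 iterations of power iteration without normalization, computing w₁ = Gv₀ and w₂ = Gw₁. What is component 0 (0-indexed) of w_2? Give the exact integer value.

310

w1 = Gv₀ = (2·1 + 6·2 + 6·1; 6·1 + 7·2 + 5·1; 6·1 + 5·2 + 4·1) = (20, 25, 20)
w2 = Gw1 = (2·20 + 6·25 + 6·20; 6·20 + 7·25 + 5·20; 6·20 + 5·25 + 4·20) = (310, 395, 325)
The requested component of w2 is 310.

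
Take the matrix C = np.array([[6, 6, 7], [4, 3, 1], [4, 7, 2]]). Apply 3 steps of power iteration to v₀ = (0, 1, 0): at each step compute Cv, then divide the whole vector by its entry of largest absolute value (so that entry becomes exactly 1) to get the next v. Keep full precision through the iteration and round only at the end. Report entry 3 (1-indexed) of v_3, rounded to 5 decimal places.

0.63729

Cv0 = (6.000000, 3.000000, 7.000000); divide by 7.000000 → v1 = (0.857143, 0.428571, 1.000000)
Cv1 = (14.714286, 5.714286, 8.428571); divide by 14.714286 → v2 = (1.000000, 0.388350, 0.572816)
Cv2 = (12.339806, 5.737864, 7.864078); divide by 12.339806 → v3 = (1.000000, 0.464988, 0.637293)
Requested entry of v3: 810/1271 = 0.63729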